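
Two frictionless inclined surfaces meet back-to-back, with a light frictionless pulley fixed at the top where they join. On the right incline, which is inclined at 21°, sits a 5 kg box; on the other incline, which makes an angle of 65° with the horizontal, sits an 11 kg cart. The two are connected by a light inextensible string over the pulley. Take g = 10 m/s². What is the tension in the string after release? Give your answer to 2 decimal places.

Resolve each weight along its own incline: the 5 kg mass has component 5 × 10 × sin 21° = 17.918 N down its slope, and the 11 kg mass has 11 × 10 × sin 65° = 99.694 N down its slope.
The 11 kg side's 99.694 N exceeds the other side's 17.918 N, so that mass slides down and the 5 kg mass slides up. Taking that direction as positive, Newton's second law for the whole system gives 99.694 − 17.918 = (5 + 11) a, so a = 81.776 / 16 = 5.1110 m/s².
For the 5 kg mass (up-slope positive): T − 17.918 = 5 × 5.1110, so T = 43.473 N.

43.47 N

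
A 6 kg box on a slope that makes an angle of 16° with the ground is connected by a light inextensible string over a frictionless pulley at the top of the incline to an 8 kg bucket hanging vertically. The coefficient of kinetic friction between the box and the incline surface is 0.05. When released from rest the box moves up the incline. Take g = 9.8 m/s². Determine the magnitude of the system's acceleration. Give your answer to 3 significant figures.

4.24 m/s²

For the box on the incline: the weight component along the slope is m₁g sin 16° = 6 × 9.8 × 0.2756 = 16.205 N and the normal force is N = m₁g cos 16° = 56.522 N.
Kinetic friction opposes the box's motion up the incline: f = μN = 0.05 × 56.522 = 2.826 N acting down the slope.
Newton's second law for the box (up-slope positive): T − 16.205 − 2.826 = 6 a. For the hanging bucket (downward positive): 8 × 9.8 − T = 8 a.
Adding the two equations eliminates T: 59.369 = 14 a, so a = 4.2406 m/s².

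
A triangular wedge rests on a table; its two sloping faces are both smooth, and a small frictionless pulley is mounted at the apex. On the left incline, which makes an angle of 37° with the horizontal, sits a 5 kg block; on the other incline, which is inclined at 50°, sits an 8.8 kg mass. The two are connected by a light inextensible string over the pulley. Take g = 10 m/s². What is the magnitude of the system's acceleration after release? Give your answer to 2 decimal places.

2.70 m/s²

Resolve each weight along its own incline: the 5 kg mass has component 5 × 10 × sin 37° = 30.091 N down its slope, and the 8.8 kg mass has 8.8 × 10 × sin 50° = 67.412 N down its slope.
The 8.8 kg side's 67.412 N exceeds the other side's 30.091 N, so that mass slides down and the 5 kg mass slides up. Taking that direction as positive, Newton's second law for the whole system gives 67.412 − 30.091 = (5 + 8.8) a, so a = 37.321 / 13.8 = 2.7044 m/s².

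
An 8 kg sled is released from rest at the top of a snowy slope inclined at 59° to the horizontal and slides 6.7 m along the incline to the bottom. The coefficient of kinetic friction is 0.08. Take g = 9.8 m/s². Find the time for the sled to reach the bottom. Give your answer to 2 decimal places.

1.29 s

The weight component along the incline is mg sin 59° = 67.202 N and the normal force is N = mg cos 59° = 40.379 N.
Friction up the slope is f = μN = 0.08 × 40.379 = 3.230 N, so the net downslope force is 67.202 − 3.230 = 63.972 N and a = 63.972 / 8 = 7.9965 m/s².
Starting from rest, L = ½at², so t = √(2L/a) = √(2 × 6.7 / 7.9965) = 1.2945 s.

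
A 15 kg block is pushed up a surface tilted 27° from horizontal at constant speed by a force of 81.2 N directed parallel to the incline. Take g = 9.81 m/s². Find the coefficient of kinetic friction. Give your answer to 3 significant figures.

At constant speed ΣF = 0 along the incline. The applied 81.2 N acts up the slope; the weight component mg sin 27° = 66.805 N and kinetic friction μN both act down the slope.
So 81.2 = 66.805 + μ × 131.112, giving μ = (81.2 − 66.805) / 131.112 = 0.1098.

0.110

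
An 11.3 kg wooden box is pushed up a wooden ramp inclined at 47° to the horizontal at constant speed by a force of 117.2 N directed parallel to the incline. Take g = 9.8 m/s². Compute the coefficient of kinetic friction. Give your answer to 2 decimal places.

0.48

At constant speed ΣF = 0 along the incline. The applied 117.2 N acts up the slope; the weight component mg sin 47° = 80.990 N and kinetic friction μN both act down the slope.
So 117.2 = 80.990 + μ × 75.524, giving μ = (117.2 − 80.990) / 75.524 = 0.4795.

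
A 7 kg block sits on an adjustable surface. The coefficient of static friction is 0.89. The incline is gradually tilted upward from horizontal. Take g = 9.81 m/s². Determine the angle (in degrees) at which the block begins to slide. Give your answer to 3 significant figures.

41.7°

At the threshold of sliding, static friction is at its maximum μ_s N and exactly balances the weight component along the incline: mg sin θ = μ_s mg cos θ.
Hence tan θ = μ_s = 0.89, so θ = arctan(0.89) = 41.6691°.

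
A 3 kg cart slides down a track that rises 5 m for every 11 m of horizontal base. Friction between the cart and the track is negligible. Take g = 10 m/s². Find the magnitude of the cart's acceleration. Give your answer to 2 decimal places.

4.14 m/s²

Resolving the weight along the incline: the component pulling the cart down the slope is mg sin 24.44° = 3 × 10 × 0.4138 = 12.414 N, and the normal force is N = mg cos 24.44° = 3 × 10 × 0.9104 = 27.312 N.
With no friction the net force along the incline is 12.414 N, so a = g sin 24.44° = 12.414 / 3 = 4.1380 m/s².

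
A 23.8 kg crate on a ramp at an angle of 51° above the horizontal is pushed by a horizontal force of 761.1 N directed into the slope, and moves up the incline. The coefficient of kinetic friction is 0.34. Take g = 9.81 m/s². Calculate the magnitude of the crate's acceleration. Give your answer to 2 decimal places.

1.95 m/s²

The horizontal push has components F cos 51° = 761.1 × 0.6293 = 478.960 N up the incline and F sin 51° = 761.1 × 0.7771 = 591.451 N pressing into the surface.
The normal force is therefore N = mg cos 51° + F sin 51° = 146.928 + 591.451 = 738.379 N, and kinetic friction down the slope is μN = 0.34 × 738.379 = 251.049 N.
Along the incline: F cos 51° − mg sin 51° − μN = ma, so 478.960 − 181.436 − 251.049 = 23.8 a, giving a = 1.9527 m/s².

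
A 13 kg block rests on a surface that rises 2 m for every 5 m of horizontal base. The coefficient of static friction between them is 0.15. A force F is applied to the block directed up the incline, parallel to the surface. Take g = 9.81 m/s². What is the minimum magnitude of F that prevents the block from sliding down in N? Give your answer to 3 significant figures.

The normal force is N = mg cos 21.80° = 118.409 N. With F at its minimum the block is on the verge of sliding down, so static friction is at its maximum μ_s N = 0.15 × 118.409 = 17.761 N and acts up the slope.
Equilibrium along the incline: F + μ_s N = mg sin 21.80°, so F = 47.363 − 17.761 = 29.602 N.

29.6 N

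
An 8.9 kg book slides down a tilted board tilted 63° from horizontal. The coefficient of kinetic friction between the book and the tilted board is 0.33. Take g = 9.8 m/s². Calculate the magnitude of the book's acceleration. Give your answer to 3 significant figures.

7.26 m/s²

Resolving the weight along the incline: the component pulling the book down the slope is mg sin 63° = 8.9 × 9.8 × 0.8910 = 77.713 N, and the normal force is N = mg cos 63° = 8.9 × 9.8 × 0.4540 = 39.598 N.
Kinetic friction acts up the slope with magnitude f = μN = 0.33 × 39.598 = 13.067 N.
Net force along the incline is 77.713 − 13.067 = 64.646 N, so a = 64.646 / 8.9 = 7.2636 m/s².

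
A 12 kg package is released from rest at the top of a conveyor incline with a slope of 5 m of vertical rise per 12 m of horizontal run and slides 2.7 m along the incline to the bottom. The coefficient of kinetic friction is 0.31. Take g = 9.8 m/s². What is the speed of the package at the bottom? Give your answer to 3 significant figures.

2.28 m/s

The weight component along the incline is mg sin 22.62° = 45.231 N and the normal force is N = mg cos 22.62° = 108.554 N.
Friction up the slope is f = μN = 0.31 × 108.554 = 33.652 N, so the net downslope force is 45.231 − 33.652 = 11.579 N and a = 11.579 / 12 = 0.9649 m/s².
Starting from rest over a distance of 2.7 m, v² = 2aL = 2 × 0.9649 × 2.7 = 5.2105, so v = 2.2827 m/s.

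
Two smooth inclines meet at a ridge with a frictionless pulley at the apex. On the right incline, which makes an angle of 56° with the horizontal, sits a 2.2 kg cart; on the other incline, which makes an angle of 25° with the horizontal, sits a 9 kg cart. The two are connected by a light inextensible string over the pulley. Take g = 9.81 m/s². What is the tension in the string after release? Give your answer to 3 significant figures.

Resolve each weight along its own incline: the 2.2 kg mass has component 2.2 × 9.81 × sin 56° = 17.892 N down its slope, and the 9 kg mass has 9 × 9.81 × sin 25° = 37.313 N down its slope.
The 9 kg side's 37.313 N exceeds the other side's 17.892 N, so that mass slides down and the 2.2 kg mass slides up. Taking that direction as positive, Newton's second law for the whole system gives 37.313 − 17.892 = (2.2 + 9) a, so a = 19.421 / 11.2 = 1.7340 m/s².
For the 2.2 kg mass (up-slope positive): T − 17.892 = 2.2 × 1.7340, so T = 21.707 N.

21.7 N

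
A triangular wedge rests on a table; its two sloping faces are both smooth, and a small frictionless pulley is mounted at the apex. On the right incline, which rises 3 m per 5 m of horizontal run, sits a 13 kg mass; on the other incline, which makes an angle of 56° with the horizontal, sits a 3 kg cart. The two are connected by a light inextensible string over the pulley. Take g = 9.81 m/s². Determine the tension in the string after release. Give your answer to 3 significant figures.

32.1 N

Resolve each weight along its own incline: the 13 kg mass has component 13 × 9.81 × sin 30.96° = 65.614 N down its slope, and the 3 kg mass has 3 × 9.81 × sin 56° = 24.399 N down its slope.
The 13 kg side's 65.614 N exceeds the other side's 24.399 N, so that mass slides down and the 3 kg mass slides up. Taking that direction as positive, Newton's second law for the whole system gives 65.614 − 24.399 = (13 + 3) a, so a = 41.215 / 16 = 2.5759 m/s².
For the 3 kg mass (up-slope positive): T − 24.399 = 3 × 2.5759, so T = 32.127 N.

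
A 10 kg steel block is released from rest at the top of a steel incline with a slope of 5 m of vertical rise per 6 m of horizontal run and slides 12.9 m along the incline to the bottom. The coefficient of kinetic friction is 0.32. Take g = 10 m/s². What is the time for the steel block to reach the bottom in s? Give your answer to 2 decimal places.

The weight component along the incline is mg sin 39.81° = 64.018 N and the normal force is N = mg cos 39.81° = 76.822 N.
Friction up the slope is f = μN = 0.32 × 76.822 = 24.583 N, so the net downslope force is 64.018 − 24.583 = 39.435 N and a = 39.435 / 10 = 3.9435 m/s².
Starting from rest, L = ½at², so t = √(2L/a) = √(2 × 12.9 / 3.9435) = 2.5578 s.

2.56 s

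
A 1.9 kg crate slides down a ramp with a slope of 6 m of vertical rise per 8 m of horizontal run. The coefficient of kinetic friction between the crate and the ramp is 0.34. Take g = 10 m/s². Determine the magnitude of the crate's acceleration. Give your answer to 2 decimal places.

3.28 m/s²

Resolving the weight along the incline: the component pulling the crate down the slope is mg sin 36.87° = 1.9 × 10 × 0.6000 = 11.400 N, and the normal force is N = mg cos 36.87° = 1.9 × 10 × 0.8000 = 15.200 N.
Kinetic friction acts up the slope with magnitude f = μN = 0.34 × 15.200 = 5.168 N.
Net force along the incline is 11.400 − 5.168 = 6.232 N, so a = 6.232 / 1.9 = 3.2800 m/s².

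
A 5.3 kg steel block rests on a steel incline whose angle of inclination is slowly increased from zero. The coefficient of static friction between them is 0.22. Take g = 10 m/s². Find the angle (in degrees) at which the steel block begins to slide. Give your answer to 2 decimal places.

12.41°

At the threshold of sliding, static friction is at its maximum μ_s N and exactly balances the weight component along the incline: mg sin θ = μ_s mg cos θ.
Hence tan θ = μ_s = 0.22, so θ = arctan(0.22) = 12.4074°.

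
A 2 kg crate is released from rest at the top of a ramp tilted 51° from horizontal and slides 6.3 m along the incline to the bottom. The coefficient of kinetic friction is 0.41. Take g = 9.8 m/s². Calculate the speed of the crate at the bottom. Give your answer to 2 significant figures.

The weight component along the incline is mg sin 51° = 15.232 N and the normal force is N = mg cos 51° = 12.335 N.
Friction up the slope is f = μN = 0.41 × 12.335 = 5.057 N, so the net downslope force is 15.232 − 5.057 = 10.175 N and a = 10.175 / 2 = 5.0875 m/s².
Starting from rest over a distance of 6.3 m, v² = 2aL = 2 × 5.0875 × 6.3 = 64.1025, so v = 8.0064 m/s.

8.0 m/s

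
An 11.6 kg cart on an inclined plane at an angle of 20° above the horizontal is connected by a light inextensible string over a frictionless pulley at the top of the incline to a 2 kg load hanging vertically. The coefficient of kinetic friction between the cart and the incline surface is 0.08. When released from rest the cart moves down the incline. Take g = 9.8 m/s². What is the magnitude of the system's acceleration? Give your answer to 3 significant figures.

0.789 m/s²

For the cart on the incline: the weight component along the slope is m₁g sin 20° = 11.6 × 9.8 × 0.3420 = 38.879 N and the normal force is N = m₁g cos 20° = 106.824 N.
Kinetic friction opposes the cart's motion down the incline: f = μN = 0.08 × 106.824 = 8.546 N acting up the slope.
Newton's second law for the cart (down-slope positive): 38.879 − 8.546 − T = 11.6 a. For the hanging load (upward positive): T − 2 × 9.8 = 2 a.
Adding the two equations eliminates T: 10.733 = 13.6 a, so a = 0.7892 m/s².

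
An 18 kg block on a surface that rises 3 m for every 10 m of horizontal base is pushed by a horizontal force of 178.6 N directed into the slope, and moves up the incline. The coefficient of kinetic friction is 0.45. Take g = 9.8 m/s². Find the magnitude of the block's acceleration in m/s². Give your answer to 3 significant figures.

1.18 m/s²

The horizontal push has components F cos 16.70° = 178.6 × 0.9578 = 171.063 N up the incline and F sin 16.70° = 178.6 × 0.2873 = 51.312 N pressing into the surface.
The normal force is therefore N = mg cos 16.70° + F sin 16.70° = 168.956 + 51.312 = 220.268 N, and kinetic friction down the slope is μN = 0.45 × 220.268 = 99.121 N.
Along the incline: F cos 16.70° − mg sin 16.70° − μN = ma, so 171.063 − 50.680 − 99.121 = 18 a, giving a = 1.1812 m/s².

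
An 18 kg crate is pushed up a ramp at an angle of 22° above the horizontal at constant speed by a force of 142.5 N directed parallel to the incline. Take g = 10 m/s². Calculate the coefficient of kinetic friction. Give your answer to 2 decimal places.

At constant speed ΣF = 0 along the incline. The applied 142.5 N acts up the slope; the weight component mg sin 22° = 67.429 N and kinetic friction μN both act down the slope.
So 142.5 = 67.429 + μ × 166.893, giving μ = (142.5 − 67.429) / 166.893 = 0.4498.

0.45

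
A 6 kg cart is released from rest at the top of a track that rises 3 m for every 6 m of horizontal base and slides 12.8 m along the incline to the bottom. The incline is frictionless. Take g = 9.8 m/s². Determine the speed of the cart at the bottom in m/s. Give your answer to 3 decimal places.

10.592 m/s

The weight component along the incline is mg sin 26.57° = 26.296 N and the normal force is N = mg cos 26.57° = 52.592 N.
With no friction, a = g sin 26.57° = 4.3827 m/s².
Starting from rest over a distance of 12.8 m, v² = 2aL = 2 × 4.3827 × 12.8 = 112.1971, so v = 10.5923 m/s.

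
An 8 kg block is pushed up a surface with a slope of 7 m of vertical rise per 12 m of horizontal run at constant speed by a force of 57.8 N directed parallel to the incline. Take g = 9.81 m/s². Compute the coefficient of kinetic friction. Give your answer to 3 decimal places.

0.269

At constant speed ΣF = 0 along the incline. The applied 57.8 N acts up the slope; the weight component mg sin 30.26° = 39.544 N and kinetic friction μN both act down the slope.
So 57.8 = 39.544 + μ × 67.789, giving μ = (57.8 − 39.544) / 67.789 = 0.2693.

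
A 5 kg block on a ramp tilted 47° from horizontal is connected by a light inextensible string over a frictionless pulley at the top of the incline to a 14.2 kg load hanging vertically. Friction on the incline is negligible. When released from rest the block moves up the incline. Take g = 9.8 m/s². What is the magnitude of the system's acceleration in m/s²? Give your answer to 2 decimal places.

For the block on the incline: the weight component along the slope is m₁g sin 47° = 5 × 9.8 × 0.7314 = 35.839 N and the normal force is N = m₁g cos 47° = 33.418 N.
Newton's second law for the block (up-slope positive): T − 35.839 = 5 a. For the hanging load (downward positive): 14.2 × 9.8 − T = 14.2 a.
Adding the two equations eliminates T: 103.321 = 19.2 a, so a = 5.3813 m/s².

5.38 m/s²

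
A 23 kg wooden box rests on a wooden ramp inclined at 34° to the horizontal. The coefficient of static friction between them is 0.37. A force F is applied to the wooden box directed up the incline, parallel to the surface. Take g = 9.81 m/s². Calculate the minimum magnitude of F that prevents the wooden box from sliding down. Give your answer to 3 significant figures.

57.0 N

The normal force is N = mg cos 34° = 187.056 N. With F at its minimum the wooden box is on the verge of sliding down, so static friction is at its maximum μ_s N = 0.37 × 187.056 = 69.211 N and acts up the slope.
Equilibrium along the incline: F + μ_s N = mg sin 34°, so F = 126.171 − 69.211 = 56.960 N.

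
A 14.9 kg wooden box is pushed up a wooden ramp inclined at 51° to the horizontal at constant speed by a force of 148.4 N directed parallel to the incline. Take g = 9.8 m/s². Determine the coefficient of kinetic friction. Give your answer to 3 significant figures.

0.380

At constant speed ΣF = 0 along the incline. The applied 148.4 N acts up the slope; the weight component mg sin 51° = 113.479 N and kinetic friction μN both act down the slope.
So 148.4 = 113.479 + μ × 91.893, giving μ = (148.4 − 113.479) / 91.893 = 0.3800.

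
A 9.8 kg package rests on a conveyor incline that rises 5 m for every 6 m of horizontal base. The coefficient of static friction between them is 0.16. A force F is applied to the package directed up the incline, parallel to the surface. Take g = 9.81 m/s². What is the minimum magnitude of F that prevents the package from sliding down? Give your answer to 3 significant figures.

The normal force is N = mg cos 39.81° = 73.855 N. With F at its minimum the package is on the verge of sliding down, so static friction is at its maximum μ_s N = 0.16 × 73.855 = 11.817 N and acts up the slope.
Equilibrium along the incline: F + μ_s N = mg sin 39.81°, so F = 61.546 − 11.817 = 49.729 N.

49.7 N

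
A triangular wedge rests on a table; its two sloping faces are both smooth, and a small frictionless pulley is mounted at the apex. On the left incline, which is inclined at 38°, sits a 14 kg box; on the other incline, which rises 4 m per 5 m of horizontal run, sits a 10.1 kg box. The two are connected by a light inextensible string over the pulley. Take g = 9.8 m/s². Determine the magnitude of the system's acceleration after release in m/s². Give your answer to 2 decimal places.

Resolve each weight along its own incline: the 14 kg mass has component 14 × 9.8 × sin 38° = 84.469 N down its slope, and the 10.1 kg mass has 10.1 × 9.8 × sin 38.66° = 61.832 N down its slope.
The 14 kg side's 84.469 N exceeds the other side's 61.832 N, so that mass slides down and the 10.1 kg mass slides up. Taking that direction as positive, Newton's second law for the whole system gives 84.469 − 61.832 = (14 + 10.1) a, so a = 22.637 / 24.1 = 0.9393 m/s².

0.94 m/s²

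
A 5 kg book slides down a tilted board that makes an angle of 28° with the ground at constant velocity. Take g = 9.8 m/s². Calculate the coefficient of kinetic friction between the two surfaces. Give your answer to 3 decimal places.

At constant velocity the net force along the incline is zero: mg sin 28° = μ mg cos 28°.
So μ = tan 28° = 0.4695 / 0.8829 = 0.5318.

0.532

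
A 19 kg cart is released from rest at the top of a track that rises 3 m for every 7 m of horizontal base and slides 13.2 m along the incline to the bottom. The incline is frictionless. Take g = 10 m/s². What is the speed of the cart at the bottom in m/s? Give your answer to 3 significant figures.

10.2 m/s

The weight component along the incline is mg sin 23.20° = 74.845 N and the normal force is N = mg cos 23.20° = 174.638 N.
With no friction, a = g sin 23.20° = 3.9392 m/s².
Starting from rest over a distance of 13.2 m, v² = 2aL = 2 × 3.9392 × 13.2 = 103.9949, so v = 10.1978 m/s.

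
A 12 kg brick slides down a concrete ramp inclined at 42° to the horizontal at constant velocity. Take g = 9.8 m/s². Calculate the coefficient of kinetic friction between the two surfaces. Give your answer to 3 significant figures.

0.900

At constant velocity the net force along the incline is zero: mg sin 42° = μ mg cos 42°.
So μ = tan 42° = 0.6691 / 0.7431 = 0.9004.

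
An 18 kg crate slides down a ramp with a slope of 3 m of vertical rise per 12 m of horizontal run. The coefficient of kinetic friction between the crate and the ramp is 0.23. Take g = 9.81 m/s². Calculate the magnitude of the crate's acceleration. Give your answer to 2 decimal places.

0.19 m/s²

Resolving the weight along the incline: the component pulling the crate down the slope is mg sin 14.04° = 18 × 9.81 × 0.2425 = 42.821 N, and the normal force is N = mg cos 14.04° = 18 × 9.81 × 0.9701 = 171.300 N.
Kinetic friction acts up the slope with magnitude f = μN = 0.23 × 171.300 = 39.399 N.
Net force along the incline is 42.821 − 39.399 = 3.422 N, so a = 3.422 / 18 = 0.1901 m/s².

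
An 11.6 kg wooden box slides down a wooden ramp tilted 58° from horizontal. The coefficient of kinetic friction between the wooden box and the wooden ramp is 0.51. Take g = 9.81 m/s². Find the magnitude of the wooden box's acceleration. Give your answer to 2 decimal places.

Resolving the weight along the incline: the component pulling the wooden box down the slope is mg sin 58° = 11.6 × 9.81 × 0.8480 = 96.499 N, and the normal force is N = mg cos 58° = 11.6 × 9.81 × 0.5299 = 60.301 N.
Kinetic friction acts up the slope with magnitude f = μN = 0.51 × 60.301 = 30.754 N.
Net force along the incline is 96.499 − 30.754 = 65.745 N, so a = 65.745 / 11.6 = 5.6677 m/s².

5.67 m/s²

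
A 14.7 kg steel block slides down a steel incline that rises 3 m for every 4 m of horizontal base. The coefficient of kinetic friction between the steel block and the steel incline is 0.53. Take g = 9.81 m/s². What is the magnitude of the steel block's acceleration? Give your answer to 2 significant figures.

1.7 m/s²

Resolving the weight along the incline: the component pulling the steel block down the slope is mg sin 36.87° = 14.7 × 9.81 × 0.6000 = 86.524 N, and the normal force is N = mg cos 36.87° = 14.7 × 9.81 × 0.8000 = 115.366 N.
Kinetic friction acts up the slope with magnitude f = μN = 0.53 × 115.366 = 61.144 N.
Net force along the incline is 86.524 − 61.144 = 25.380 N, so a = 25.380 / 14.7 = 1.7265 m/s².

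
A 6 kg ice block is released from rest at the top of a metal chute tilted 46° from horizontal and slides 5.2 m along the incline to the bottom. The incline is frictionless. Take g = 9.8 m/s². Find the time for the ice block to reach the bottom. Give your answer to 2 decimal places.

The weight component along the incline is mg sin 46° = 42.297 N and the normal force is N = mg cos 46° = 40.846 N.
With no friction, a = g sin 46° = 7.0495 m/s².
Starting from rest, L = ½at², so t = √(2L/a) = √(2 × 5.2 / 7.0495) = 1.2146 s.

1.21 s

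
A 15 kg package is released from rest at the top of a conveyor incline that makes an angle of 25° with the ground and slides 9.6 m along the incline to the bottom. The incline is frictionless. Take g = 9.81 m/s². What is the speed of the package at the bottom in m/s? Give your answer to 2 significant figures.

The weight component along the incline is mg sin 25° = 62.188 N and the normal force is N = mg cos 25° = 133.363 N.
With no friction, a = g sin 25° = 4.1459 m/s².
Starting from rest over a distance of 9.6 m, v² = 2aL = 2 × 4.1459 × 9.6 = 79.6013, so v = 8.9220 m/s.

8.9 m/s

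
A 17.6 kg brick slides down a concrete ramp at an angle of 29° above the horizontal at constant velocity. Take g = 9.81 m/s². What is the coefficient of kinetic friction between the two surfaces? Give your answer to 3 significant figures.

0.554

At constant velocity the net force along the incline is zero: mg sin 29° = μ mg cos 29°.
So μ = tan 29° = 0.4848 / 0.8746 = 0.5543.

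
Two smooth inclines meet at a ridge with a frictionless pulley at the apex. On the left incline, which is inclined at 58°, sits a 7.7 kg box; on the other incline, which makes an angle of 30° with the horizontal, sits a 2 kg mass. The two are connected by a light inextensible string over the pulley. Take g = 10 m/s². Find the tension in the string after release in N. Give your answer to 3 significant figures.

Resolve each weight along its own incline: the 7.7 kg mass has component 7.7 × 10 × sin 58° = 65.300 N down its slope, and the 2 kg mass has 2 × 10 × sin 30° = 10.000 N down its slope.
The 7.7 kg side's 65.300 N exceeds the other side's 10.000 N, so that mass slides down and the 2 kg mass slides up. Taking that direction as positive, Newton's second law for the whole system gives 65.300 − 10.000 = (7.7 + 2) a, so a = 55.300 / 9.7 = 5.7010 m/s².
For the 2 kg mass (up-slope positive): T − 10.000 = 2 × 5.7010, so T = 21.402 N.

21.4 N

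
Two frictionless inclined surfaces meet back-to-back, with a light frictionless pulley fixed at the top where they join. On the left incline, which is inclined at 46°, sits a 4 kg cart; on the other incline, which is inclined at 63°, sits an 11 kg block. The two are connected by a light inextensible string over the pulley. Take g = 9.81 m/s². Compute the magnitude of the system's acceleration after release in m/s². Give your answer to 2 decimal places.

Resolve each weight along its own incline: the 4 kg mass has component 4 × 9.81 × sin 46° = 28.227 N down its slope, and the 11 kg mass has 11 × 9.81 × sin 63° = 96.149 N down its slope.
The 11 kg side's 96.149 N exceeds the other side's 28.227 N, so that mass slides down and the 4 kg mass slides up. Taking that direction as positive, Newton's second law for the whole system gives 96.149 − 28.227 = (4 + 11) a, so a = 67.922 / 15 = 4.5281 m/s².

4.53 m/s²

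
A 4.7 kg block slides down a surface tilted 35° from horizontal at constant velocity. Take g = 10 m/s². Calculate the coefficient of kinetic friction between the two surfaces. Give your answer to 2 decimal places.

At constant velocity the net force along the incline is zero: mg sin 35° = μ mg cos 35°.
So μ = tan 35° = 0.5736 / 0.8192 = 0.7002.

0.70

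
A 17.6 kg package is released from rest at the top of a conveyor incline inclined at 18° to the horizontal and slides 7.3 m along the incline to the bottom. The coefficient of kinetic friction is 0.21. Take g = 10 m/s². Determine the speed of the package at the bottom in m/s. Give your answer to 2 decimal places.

3.99 m/s

The weight component along the incline is mg sin 18° = 54.387 N and the normal force is N = mg cos 18° = 167.386 N.
Friction up the slope is f = μN = 0.21 × 167.386 = 35.151 N, so the net downslope force is 54.387 − 35.151 = 19.236 N and a = 19.236 / 17.6 = 1.0930 m/s².
Starting from rest over a distance of 7.3 m, v² = 2aL = 2 × 1.0930 × 7.3 = 15.9578, so v = 3.9947 m/s.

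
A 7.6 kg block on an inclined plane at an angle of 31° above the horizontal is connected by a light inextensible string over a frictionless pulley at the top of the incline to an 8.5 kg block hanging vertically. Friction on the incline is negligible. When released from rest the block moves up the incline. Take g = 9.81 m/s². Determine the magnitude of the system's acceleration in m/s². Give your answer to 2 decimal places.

2.79 m/s²

For the block on the incline: the weight component along the slope is m₁g sin 31° = 7.6 × 9.81 × 0.5150 = 38.396 N and the normal force is N = m₁g cos 31° = 63.907 N.
Newton's second law for the block (up-slope positive): T − 38.396 = 7.6 a. For the hanging block (downward positive): 8.5 × 9.81 − T = 8.5 a.
Adding the two equations eliminates T: 44.989 = 16.1 a, so a = 2.7943 m/s².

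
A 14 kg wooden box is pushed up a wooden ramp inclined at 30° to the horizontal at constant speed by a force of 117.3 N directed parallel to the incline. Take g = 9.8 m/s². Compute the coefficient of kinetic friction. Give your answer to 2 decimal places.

At constant speed ΣF = 0 along the incline. The applied 117.3 N acts up the slope; the weight component mg sin 30° = 68.600 N and kinetic friction μN both act down the slope.
So 117.3 = 68.600 + μ × 118.819, giving μ = (117.3 − 68.600) / 118.819 = 0.4099.

0.41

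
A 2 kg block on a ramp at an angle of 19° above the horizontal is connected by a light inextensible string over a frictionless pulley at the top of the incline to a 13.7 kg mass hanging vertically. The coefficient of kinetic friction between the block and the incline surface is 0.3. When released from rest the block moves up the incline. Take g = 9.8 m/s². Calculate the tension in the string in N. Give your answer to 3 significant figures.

27.5 N

For the block on the incline: the weight component along the slope is m₁g sin 19° = 2 × 9.8 × 0.3256 = 6.382 N and the normal force is N = m₁g cos 19° = 18.532 N.
Kinetic friction opposes the block's motion up the incline: f = μN = 0.3 × 18.532 = 5.560 N acting down the slope.
Newton's second law for the block (up-slope positive): T − 6.382 − 5.560 = 2 a. For the hanging mass (downward positive): 13.7 × 9.8 − T = 13.7 a.
Adding the two equations eliminates T: 122.318 = 15.7 a, so a = 7.7910 m/s².
Then from the hanging mass's equation, T = 13.7 × (9.8 − 7.7910) = 27.523 N.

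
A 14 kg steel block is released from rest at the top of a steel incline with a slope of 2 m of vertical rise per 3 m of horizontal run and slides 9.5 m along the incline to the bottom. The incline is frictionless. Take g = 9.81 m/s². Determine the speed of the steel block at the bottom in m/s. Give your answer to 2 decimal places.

The weight component along the incline is mg sin 33.69° = 76.183 N and the normal force is N = mg cos 33.69° = 114.274 N.
With no friction, a = g sin 33.69° = 5.4416 m/s².
Starting from rest over a distance of 9.5 m, v² = 2aL = 2 × 5.4416 × 9.5 = 103.3904, so v = 10.1681 m/s.

10.17 m/s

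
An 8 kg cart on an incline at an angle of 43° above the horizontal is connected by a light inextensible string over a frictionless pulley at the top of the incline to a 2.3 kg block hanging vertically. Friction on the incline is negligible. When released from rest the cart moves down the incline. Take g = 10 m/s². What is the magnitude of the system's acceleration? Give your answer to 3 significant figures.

3.06 m/s²

For the cart on the incline: the weight component along the slope is m₁g sin 43° = 8 × 10 × 0.6820 = 54.560 N and the normal force is N = m₁g cos 43° = 58.508 N.
Newton's second law for the cart (down-slope positive): 54.560 − T = 8 a. For the hanging block (upward positive): T − 2.3 × 10 = 2.3 a.
Adding the two equations eliminates T: 31.560 = 10.3 a, so a = 3.0641 m/s².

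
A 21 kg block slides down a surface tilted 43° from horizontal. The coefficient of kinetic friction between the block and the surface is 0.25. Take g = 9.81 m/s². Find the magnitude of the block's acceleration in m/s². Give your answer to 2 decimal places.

4.90 m/s²

Resolving the weight along the incline: the component pulling the block down the slope is mg sin 43° = 21 × 9.81 × 0.6820 = 140.499 N, and the normal force is N = mg cos 43° = 21 × 9.81 × 0.7314 = 150.676 N.
Kinetic friction acts up the slope with magnitude f = μN = 0.25 × 150.676 = 37.669 N.
Net force along the incline is 140.499 − 37.669 = 102.830 N, so a = 102.830 / 21 = 4.8967 m/s².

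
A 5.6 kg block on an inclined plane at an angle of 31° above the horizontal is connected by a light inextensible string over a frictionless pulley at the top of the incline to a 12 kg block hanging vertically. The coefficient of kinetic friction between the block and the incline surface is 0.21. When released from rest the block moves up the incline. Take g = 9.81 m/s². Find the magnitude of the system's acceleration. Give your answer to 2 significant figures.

For the block on the incline: the weight component along the slope is m₁g sin 31° = 5.6 × 9.81 × 0.5150 = 28.292 N and the normal force is N = m₁g cos 31° = 47.089 N.
Kinetic friction opposes the block's motion up the incline: f = μN = 0.21 × 47.089 = 9.889 N acting down the slope.
Newton's second law for the block (up-slope positive): T − 28.292 − 9.889 = 5.6 a. For the hanging block (downward positive): 12 × 9.81 − T = 12 a.
Adding the two equations eliminates T: 79.539 = 17.6 a, so a = 4.5193 m/s².

4.5 m/s²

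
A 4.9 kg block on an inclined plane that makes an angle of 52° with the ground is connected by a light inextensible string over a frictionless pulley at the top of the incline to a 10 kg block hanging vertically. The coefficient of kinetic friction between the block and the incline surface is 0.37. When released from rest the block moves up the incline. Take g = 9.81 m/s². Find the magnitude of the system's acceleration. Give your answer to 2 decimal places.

For the block on the incline: the weight component along the slope is m₁g sin 52° = 4.9 × 9.81 × 0.7880 = 37.878 N and the normal force is N = m₁g cos 52° = 29.594 N.
Kinetic friction opposes the block's motion up the incline: f = μN = 0.37 × 29.594 = 10.950 N acting down the slope.
Newton's second law for the block (up-slope positive): T − 37.878 − 10.950 = 4.9 a. For the hanging block (downward positive): 10 × 9.81 − T = 10 a.
Adding the two equations eliminates T: 49.272 = 14.9 a, so a = 3.3068 m/s².

3.31 m/s²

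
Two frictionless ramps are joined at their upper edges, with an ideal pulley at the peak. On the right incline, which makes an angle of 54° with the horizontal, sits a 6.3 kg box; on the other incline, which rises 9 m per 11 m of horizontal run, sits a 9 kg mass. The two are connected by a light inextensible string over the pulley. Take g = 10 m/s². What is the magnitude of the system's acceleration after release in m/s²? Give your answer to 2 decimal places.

Resolve each weight along its own incline: the 6.3 kg mass has component 6.3 × 10 × sin 54° = 50.968 N down its slope, and the 9 kg mass has 9 × 10 × sin 39.29° = 56.991 N down its slope.
The 9 kg side's 56.991 N exceeds the other side's 50.968 N, so that mass slides down and the 6.3 kg mass slides up. Taking that direction as positive, Newton's second law for the whole system gives 56.991 − 50.968 = (6.3 + 9) a, so a = 6.023 / 15.3 = 0.3937 m/s².

0.39 m/s²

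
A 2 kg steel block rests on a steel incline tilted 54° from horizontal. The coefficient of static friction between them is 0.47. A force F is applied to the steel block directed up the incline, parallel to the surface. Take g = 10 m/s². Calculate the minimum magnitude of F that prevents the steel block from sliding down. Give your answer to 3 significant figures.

10.7 N

The normal force is N = mg cos 54° = 11.756 N. With F at its minimum the steel block is on the verge of sliding down, so static friction is at its maximum μ_s N = 0.47 × 11.756 = 5.525 N and acts up the slope.
Equilibrium along the incline: F + μ_s N = mg sin 54°, so F = 16.180 − 5.525 = 10.655 N.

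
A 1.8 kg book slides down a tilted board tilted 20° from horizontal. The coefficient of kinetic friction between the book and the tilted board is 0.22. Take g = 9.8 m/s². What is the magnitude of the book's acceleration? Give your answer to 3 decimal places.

Resolving the weight along the incline: the component pulling the book down the slope is mg sin 20° = 1.8 × 9.8 × 0.3420 = 6.033 N, and the normal force is N = mg cos 20° = 1.8 × 9.8 × 0.9397 = 16.576 N.
Kinetic friction acts up the slope with magnitude f = μN = 0.22 × 16.576 = 3.647 N.
Net force along the incline is 6.033 − 3.647 = 2.386 N, so a = 2.386 / 1.8 = 1.3256 m/s².

1.326 m/s²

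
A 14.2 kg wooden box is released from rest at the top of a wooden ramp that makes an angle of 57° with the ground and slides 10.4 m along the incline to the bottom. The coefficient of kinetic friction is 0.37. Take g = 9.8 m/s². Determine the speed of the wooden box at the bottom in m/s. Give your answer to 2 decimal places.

The weight component along the incline is mg sin 57° = 116.709 N and the normal force is N = mg cos 57° = 75.792 N.
Friction up the slope is f = μN = 0.37 × 75.792 = 28.043 N, so the net downslope force is 116.709 − 28.043 = 88.666 N and a = 88.666 / 14.2 = 6.2441 m/s².
Starting from rest over a distance of 10.4 m, v² = 2aL = 2 × 6.2441 × 10.4 = 129.8773, so v = 11.3964 m/s.

11.40 m/s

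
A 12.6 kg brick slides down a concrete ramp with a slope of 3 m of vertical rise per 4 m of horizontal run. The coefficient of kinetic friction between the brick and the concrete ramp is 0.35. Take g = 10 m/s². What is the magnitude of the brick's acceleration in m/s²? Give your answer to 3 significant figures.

Resolving the weight along the incline: the component pulling the brick down the slope is mg sin 36.87° = 12.6 × 10 × 0.6000 = 75.600 N, and the normal force is N = mg cos 36.87° = 12.6 × 10 × 0.8000 = 100.800 N.
Kinetic friction acts up the slope with magnitude f = μN = 0.35 × 100.800 = 35.280 N.
Net force along the incline is 75.600 − 35.280 = 40.320 N, so a = 40.320 / 12.6 = 3.2000 m/s².

3.20 m/s²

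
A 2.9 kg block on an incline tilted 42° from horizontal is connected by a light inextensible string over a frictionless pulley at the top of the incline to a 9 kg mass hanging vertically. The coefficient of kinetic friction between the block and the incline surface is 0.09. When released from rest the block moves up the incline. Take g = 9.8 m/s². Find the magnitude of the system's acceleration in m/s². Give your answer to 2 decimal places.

For the block on the incline: the weight component along the slope is m₁g sin 42° = 2.9 × 9.8 × 0.6691 = 19.016 N and the normal force is N = m₁g cos 42° = 21.120 N.
Kinetic friction opposes the block's motion up the incline: f = μN = 0.09 × 21.120 = 1.901 N acting down the slope.
Newton's second law for the block (up-slope positive): T − 19.016 − 1.901 = 2.9 a. For the hanging mass (downward positive): 9 × 9.8 − T = 9 a.
Adding the two equations eliminates T: 67.283 = 11.9 a, so a = 5.6540 m/s².

5.65 m/s²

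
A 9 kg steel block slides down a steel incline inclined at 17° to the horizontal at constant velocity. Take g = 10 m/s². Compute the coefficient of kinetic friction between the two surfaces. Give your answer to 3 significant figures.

At constant velocity the net force along the incline is zero: mg sin 17° = μ mg cos 17°.
So μ = tan 17° = 0.2924 / 0.9563 = 0.3058.

0.306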